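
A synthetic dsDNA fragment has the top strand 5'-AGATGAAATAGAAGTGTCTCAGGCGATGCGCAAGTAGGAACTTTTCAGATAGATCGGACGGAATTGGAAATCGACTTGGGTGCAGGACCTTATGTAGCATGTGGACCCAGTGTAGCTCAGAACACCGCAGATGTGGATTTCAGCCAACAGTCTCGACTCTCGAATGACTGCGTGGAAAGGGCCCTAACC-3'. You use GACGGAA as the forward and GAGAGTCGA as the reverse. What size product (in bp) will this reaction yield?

105 bp

Scanning the template, GACGGAA occurs at positions 57–63; this primer anneals to the bottom strand there with its 3' end pointing downstream.
Reverse complement of the reverse primer: TCGACTCTC. This occurs on the top strand at positions 153–161.
The product runs from position 57 to position 161, so its length is 161 − 57 + 1 = 105 bp.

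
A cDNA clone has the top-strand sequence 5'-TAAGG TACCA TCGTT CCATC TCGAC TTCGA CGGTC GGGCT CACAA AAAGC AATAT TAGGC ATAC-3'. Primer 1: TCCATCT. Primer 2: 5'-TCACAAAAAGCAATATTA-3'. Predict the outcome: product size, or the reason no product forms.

Primer 1 (TCCATCT) matches the top strand at positions 15–21 (3' end points downstream).
Primer 2 (TCACAAAAAGCAATATTA) also matches the top strand directly, at positions 40–57 — its reverse complement TAATATTGCTTTTTGTGA is not present.
Both primers anneal to the bottom strand with 3' ends pointing the same way, so neither can prime synthesis back toward the other.

No product — both primers anneal to the same strand and extend in the same direction.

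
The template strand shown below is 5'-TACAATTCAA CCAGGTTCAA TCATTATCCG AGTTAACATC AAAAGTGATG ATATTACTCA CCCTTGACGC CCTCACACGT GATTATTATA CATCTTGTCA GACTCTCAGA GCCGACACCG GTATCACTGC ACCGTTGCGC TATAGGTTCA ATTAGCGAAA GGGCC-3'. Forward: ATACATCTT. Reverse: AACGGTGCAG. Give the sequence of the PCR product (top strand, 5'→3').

5'-ATACATCTTGTCAGACTCTCAGAGCCGACACCGGTATCACTGCACCGTT-3'

Scanning the template, ATACATCTT occurs at positions 88–96; this primer anneals to the bottom strand there with its 3' end pointing downstream.
Reverse complement of the reverse primer: CTGCACCGTT. This occurs on the top strand at positions 127–136.
The product is the template from position 88 through 136 (49 bp).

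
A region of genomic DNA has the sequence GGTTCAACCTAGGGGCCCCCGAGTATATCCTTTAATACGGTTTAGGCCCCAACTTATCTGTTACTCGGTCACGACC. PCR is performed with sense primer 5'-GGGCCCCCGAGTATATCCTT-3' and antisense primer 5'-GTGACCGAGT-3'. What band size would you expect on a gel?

60 bp

The forward primer matches the template at positions 13–32.
The reverse primer's reverse complement is ACTCGGTCAC, which matches the template at positions 63–72.
Amplicon spans positions 13–72: 60 bp.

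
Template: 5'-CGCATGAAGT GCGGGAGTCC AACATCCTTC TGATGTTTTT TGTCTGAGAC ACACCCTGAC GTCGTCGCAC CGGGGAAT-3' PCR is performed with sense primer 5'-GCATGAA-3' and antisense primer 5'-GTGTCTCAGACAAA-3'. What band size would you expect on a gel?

The forward primer matches the template at positions 2–8.
Taking the reverse complement of GTGTCTCAGACAAA gives TTTGTCTGAGACAC, found at positions 39–52 on the template; the primer anneals here to the top strand with its 3' end pointing upstream.
The product runs from position 2 to position 52, so its length is 52 − 2 + 1 = 51 bp.

51 bp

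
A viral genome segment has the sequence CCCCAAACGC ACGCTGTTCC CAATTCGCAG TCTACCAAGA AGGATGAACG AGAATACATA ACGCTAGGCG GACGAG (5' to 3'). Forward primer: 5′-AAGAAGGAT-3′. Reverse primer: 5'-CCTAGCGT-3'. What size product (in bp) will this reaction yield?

32 bp

Scanning the template, AAGAAGGAT occurs at positions 37–45; this primer anneals to the bottom strand there with its 3' end pointing downstream.
The reverse primer's reverse complement is ACGCTAGG, which matches the template at positions 61–68.
The product runs from position 37 to position 68, so its length is 68 − 37 + 1 = 32 bp.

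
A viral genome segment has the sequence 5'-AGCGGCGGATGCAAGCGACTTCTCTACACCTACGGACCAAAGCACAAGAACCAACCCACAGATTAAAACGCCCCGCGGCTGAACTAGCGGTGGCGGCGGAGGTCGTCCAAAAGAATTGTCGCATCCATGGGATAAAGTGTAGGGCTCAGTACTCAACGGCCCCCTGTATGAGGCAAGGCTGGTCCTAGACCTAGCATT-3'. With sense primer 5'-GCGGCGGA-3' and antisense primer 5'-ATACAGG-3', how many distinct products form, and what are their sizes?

The forward primer GCGGCGGA matches the top strand at positions 2–9, 93–100.
The reverse primer's reverse complement is CCTGTAT, matching at positions 163–169.
Each forward site pairs with the reverse site to give a product ending at position 169: sizes 168, 77 bp.

Two products: 168 bp, 77 bp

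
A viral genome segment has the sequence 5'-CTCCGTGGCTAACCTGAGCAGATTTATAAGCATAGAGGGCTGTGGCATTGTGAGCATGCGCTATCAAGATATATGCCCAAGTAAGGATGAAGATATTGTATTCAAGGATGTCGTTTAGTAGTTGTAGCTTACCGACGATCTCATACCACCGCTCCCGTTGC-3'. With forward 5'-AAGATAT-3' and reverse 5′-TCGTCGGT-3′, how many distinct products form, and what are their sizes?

Two products: 73 bp, 49 bp

The forward primer AAGATAT matches the top strand at positions 66–72, 90–96.
The reverse primer's reverse complement is ACCGACGA, matching at positions 131–138.
Each forward site pairs with the reverse site to give a product ending at position 138: sizes 73, 49 bp.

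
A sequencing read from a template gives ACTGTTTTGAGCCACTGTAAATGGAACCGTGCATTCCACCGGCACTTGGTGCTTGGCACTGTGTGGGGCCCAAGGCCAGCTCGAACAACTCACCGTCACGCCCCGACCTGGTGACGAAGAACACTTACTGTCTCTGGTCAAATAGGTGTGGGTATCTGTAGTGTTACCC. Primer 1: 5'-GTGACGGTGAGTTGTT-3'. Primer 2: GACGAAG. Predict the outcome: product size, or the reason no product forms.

Primer 1 (GTGACGGTGAGTTGTT) has reverse complement AACAACTCACCGTCAC, which matches the top strand at positions 84–99; primer 1 anneals to the top strand there with its 3' end pointing upstream toward position 84.
Primer 2 (GACGAAG) matches the top strand directly at positions 113–119; it anneals to the bottom strand with its 3' end pointing downstream toward position 119.
The 3' ends diverge (primer 1 extends toward position 1, primer 2 toward position 169), so the primers never converge on a shared product.

No product — the primers' 3' ends point away from each other.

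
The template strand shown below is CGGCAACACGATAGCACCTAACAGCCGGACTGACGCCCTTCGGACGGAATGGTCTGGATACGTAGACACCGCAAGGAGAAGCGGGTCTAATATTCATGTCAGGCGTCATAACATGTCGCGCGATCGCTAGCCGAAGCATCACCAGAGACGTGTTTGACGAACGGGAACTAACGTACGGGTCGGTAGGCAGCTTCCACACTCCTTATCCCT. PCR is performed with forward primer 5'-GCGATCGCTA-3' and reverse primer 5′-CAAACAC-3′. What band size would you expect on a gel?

Scanning the template, GCGATCGCTA occurs at positions 120–129; this primer anneals to the bottom strand there with its 3' end pointing downstream.
Reverse complement of the reverse primer: GTGTTTG. This occurs on the top strand at positions 150–156.
Amplicon spans positions 120–156: 37 bp.

37 bp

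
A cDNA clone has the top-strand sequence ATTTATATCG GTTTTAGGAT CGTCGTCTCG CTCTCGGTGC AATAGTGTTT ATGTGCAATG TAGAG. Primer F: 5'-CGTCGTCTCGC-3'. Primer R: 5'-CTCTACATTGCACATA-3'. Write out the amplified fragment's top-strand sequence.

The forward primer matches the template at positions 21–31.
Reverse complement of the reverse primer: TATGTGCAATGTAGAG. This occurs on the top strand at positions 50–65.
The product is the template from position 21 through 65 (45 bp).

5'-CGTCGTCTCGCTCTCGGTGCAATAGTGTTTATGTGCAATGTAGAG-3'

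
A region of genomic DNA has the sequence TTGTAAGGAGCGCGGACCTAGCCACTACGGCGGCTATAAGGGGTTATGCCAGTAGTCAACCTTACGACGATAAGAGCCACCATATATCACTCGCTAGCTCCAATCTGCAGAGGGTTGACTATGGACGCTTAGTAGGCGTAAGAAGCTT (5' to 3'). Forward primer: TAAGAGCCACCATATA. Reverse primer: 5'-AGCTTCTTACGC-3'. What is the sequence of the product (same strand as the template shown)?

The forward primer matches the template at positions 71–86.
The reverse primer's reverse complement is GCGTAAGAAGCT, which matches the template at positions 136–147.
The product is the template from position 71 through 147 (77 bp).

5'-TAAGAGCCACCATATATCACTCGCTAGCTCCAATCTGCAGAGGGTTGACTATGGACGCTTAGTAGGCGTAAGAAGCT-3'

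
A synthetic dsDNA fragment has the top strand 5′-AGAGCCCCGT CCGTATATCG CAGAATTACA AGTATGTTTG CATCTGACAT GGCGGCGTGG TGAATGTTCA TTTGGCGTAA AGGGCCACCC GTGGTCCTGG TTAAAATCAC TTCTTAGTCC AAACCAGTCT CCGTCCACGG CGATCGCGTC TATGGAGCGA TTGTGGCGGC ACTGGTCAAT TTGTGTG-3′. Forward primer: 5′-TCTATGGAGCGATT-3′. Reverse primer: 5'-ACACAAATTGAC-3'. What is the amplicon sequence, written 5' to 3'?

Scanning the template, TCTATGGAGCGATT occurs at positions 149–162; this primer anneals to the bottom strand there with its 3' end pointing downstream.
Reverse complement of the reverse primer: GTCAATTTGTGT. This occurs on the top strand at positions 175–186.
The product is the template from position 149 through 186 (38 bp).

5'-TCTATGGAGCGATTGTGGCGGCACTGGTCAATTTGTGT-3'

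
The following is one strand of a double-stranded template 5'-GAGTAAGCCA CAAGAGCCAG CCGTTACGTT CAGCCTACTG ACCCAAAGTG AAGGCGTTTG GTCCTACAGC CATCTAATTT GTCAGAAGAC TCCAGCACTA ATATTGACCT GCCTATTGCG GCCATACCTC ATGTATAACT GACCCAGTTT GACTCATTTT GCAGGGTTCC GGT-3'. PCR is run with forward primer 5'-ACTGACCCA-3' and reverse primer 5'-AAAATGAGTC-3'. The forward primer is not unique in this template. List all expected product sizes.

The forward primer ACTGACCCA matches the top strand at positions 37–45, 138–146.
The reverse primer's reverse complement is GACTCATTTT, matching at positions 151–160.
Each forward site pairs with the reverse site to give a product ending at position 160: sizes 124, 23 bp.

124 bp, 23 bp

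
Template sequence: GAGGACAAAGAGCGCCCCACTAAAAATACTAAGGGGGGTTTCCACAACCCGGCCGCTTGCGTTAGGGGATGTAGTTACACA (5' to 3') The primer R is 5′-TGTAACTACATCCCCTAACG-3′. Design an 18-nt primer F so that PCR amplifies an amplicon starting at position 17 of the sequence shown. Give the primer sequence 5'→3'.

5'-CCACTAAAAATACTAAGG-3'

The reverse primer's reverse complement CGTTAGGGGATGTAGTTACA matches the template at positions 60–79; the product starts at position 17.
The forward primer is identical to the top strand over positions 17–34: CCACTAAAAATACTAAGG.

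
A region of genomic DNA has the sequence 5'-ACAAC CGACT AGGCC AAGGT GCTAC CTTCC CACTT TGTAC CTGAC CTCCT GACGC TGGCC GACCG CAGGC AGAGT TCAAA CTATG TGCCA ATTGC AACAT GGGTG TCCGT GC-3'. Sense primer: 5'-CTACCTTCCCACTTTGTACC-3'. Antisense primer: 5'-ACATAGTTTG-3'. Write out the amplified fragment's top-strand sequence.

5'-CTACCTTCCCACTTTGTACCTGACCTCCTGACGCTGGCCGACCGCAGGCAGAGTTCAAACTATGT-3'

Scanning the template, CTACCTTCCCACTTTGTACC occurs at positions 22–41; this primer anneals to the bottom strand there with its 3' end pointing downstream.
Taking the reverse complement of ACATAGTTTG gives CAAACTATGT, found at positions 77–86 on the template; the primer anneals here to the top strand with its 3' end pointing upstream.
The product is the template from position 22 through 86 (65 bp).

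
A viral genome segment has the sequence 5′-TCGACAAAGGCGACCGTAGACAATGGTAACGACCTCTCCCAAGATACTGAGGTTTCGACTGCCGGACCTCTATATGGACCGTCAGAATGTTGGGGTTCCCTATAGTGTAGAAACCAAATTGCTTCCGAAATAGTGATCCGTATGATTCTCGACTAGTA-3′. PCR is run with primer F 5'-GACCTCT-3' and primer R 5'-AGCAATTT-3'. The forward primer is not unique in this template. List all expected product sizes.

93 bp, 59 bp

The forward primer GACCTCT matches the top strand at positions 31–37, 65–71.
The reverse primer's reverse complement is AAATTGCT, matching at positions 116–123.
Each forward site pairs with the reverse site to give a product ending at position 123: sizes 93, 59 bp.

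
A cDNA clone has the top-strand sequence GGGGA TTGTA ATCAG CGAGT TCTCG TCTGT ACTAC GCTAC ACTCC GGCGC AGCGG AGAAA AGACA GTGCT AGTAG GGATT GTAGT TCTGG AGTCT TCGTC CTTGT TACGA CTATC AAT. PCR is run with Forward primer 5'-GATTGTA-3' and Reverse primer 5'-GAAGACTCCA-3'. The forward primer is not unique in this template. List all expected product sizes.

94 bp, 21 bp

The forward primer GATTGTA matches the top strand at positions 4–10, 77–83.
The reverse primer's reverse complement is TGGAGTCTTC, matching at positions 88–97.
Each forward site pairs with the reverse site to give a product ending at position 97: sizes 94, 21 bp.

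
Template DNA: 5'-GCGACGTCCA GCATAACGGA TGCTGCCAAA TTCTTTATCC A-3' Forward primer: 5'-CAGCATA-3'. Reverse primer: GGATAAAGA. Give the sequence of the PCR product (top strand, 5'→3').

Forward primer CAGCATA is found on the top strand at positions 9–15.
The reverse primer's reverse complement is TCTTTATCC, which matches the template at positions 32–40.
The product is the template from position 9 through 40 (32 bp).

5'-CAGCATAACGGATGCTGCCAAATTCTTTATCC-3'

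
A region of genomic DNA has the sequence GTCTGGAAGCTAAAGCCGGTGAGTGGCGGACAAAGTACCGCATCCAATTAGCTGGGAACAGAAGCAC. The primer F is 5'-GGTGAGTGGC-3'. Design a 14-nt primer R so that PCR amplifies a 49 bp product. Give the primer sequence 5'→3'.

5'-TGCTTCTGTTCCCA-3'

The forward primer binds at positions 18–27, so a 49 bp product ends at position 18 + 49 − 1 = 66.
The reverse primer anneals to the top strand over positions 53–66, i.e. to TGGGAACAGAAGCA.
Its sequence written 5'→3' is the reverse complement: TGCTTCTGTTCCCA.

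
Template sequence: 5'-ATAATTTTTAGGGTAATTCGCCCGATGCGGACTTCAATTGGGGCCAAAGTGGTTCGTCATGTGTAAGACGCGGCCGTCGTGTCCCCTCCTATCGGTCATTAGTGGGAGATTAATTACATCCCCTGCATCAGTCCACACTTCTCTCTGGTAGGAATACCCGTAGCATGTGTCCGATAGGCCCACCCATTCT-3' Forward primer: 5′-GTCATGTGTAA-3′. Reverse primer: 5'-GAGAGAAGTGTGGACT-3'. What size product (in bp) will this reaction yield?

90 bp

Forward primer GTCATGTGTAA is found on the top strand at positions 56–66.
Taking the reverse complement of GAGAGAAGTGTGGACT gives AGTCCACACTTCTCTC, found at positions 130–145 on the template; the primer anneals here to the top strand with its 3' end pointing upstream.
Amplicon spans positions 56–145: 90 bp.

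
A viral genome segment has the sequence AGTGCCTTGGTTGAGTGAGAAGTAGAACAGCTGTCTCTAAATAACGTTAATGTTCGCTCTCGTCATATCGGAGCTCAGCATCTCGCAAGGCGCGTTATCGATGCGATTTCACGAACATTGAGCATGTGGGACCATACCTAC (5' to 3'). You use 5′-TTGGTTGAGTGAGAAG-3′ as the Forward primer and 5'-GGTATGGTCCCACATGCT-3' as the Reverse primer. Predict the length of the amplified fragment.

132 bp

The forward primer matches the template at positions 7–22.
Reverse complement of the reverse primer: AGCATGTGGGACCATACC. This occurs on the top strand at positions 121–138.
Product length = (reverse-primer end) − (forward-primer start) + 1 = 138 − 7 + 1 = 132 bp.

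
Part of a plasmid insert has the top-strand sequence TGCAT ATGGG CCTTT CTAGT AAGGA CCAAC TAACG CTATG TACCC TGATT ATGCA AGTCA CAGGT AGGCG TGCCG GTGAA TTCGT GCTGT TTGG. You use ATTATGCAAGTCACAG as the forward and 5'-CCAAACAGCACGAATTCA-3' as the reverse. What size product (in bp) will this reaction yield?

47 bp

Forward primer ATTATGCAAGTCACAG is found on the top strand at positions 48–63.
The reverse primer's reverse complement is TGAATTCGTGCTGTTTGG, which matches the template at positions 77–94.
Product length = (reverse-primer end) − (forward-primer start) + 1 = 94 − 48 + 1 = 47 bp.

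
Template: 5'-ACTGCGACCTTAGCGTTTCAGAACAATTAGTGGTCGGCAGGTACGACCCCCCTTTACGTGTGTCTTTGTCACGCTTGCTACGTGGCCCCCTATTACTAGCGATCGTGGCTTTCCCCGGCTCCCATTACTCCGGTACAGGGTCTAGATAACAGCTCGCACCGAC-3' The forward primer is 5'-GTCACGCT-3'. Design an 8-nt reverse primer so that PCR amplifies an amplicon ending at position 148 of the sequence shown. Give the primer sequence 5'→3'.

The forward primer binds at positions 68–75; the product's 3' end on the top strand is position 148.
The reverse primer anneals to the top strand over positions 141–148, i.e. to TCTAGATA.
Its sequence written 5'→3' is the reverse complement: TATCTAGA.

5'-TATCTAGA-3'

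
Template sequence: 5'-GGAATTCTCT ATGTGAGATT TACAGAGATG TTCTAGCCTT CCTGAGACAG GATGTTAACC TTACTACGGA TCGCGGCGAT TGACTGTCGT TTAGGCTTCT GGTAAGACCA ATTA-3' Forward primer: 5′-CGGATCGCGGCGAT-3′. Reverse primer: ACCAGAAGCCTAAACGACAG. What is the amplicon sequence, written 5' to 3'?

5'-CGGATCGCGGCGATTGACTGTCGTTTAGGCTTCTGGT-3'

Scanning the template, CGGATCGCGGCGAT occurs at positions 67–80; this primer anneals to the bottom strand there with its 3' end pointing downstream.
Taking the reverse complement of ACCAGAAGCCTAAACGACAG gives CTGTCGTTTAGGCTTCTGGT, found at positions 84–103 on the template; the primer anneals here to the top strand with its 3' end pointing upstream.
The product is the template from position 67 through 103 (37 bp).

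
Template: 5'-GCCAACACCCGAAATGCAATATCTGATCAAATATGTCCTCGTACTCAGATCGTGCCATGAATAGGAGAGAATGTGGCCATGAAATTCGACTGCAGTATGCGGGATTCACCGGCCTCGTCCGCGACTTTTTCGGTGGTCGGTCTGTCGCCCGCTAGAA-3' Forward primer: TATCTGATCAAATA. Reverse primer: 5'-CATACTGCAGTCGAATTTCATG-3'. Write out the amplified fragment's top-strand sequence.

Scanning the template, TATCTGATCAAATA occurs at positions 20–33; this primer anneals to the bottom strand there with its 3' end pointing downstream.
Reverse complement of the reverse primer: CATGAAATTCGACTGCAGTATG. This occurs on the top strand at positions 78–99.
The product is the template from position 20 through 99 (80 bp).

5'-TATCTGATCAAATATGTCCTCGTACTCAGATCGTGCCATGAATAGGAGAGAATGTGGCCATGAAATTCGACTGCAGTATG-3'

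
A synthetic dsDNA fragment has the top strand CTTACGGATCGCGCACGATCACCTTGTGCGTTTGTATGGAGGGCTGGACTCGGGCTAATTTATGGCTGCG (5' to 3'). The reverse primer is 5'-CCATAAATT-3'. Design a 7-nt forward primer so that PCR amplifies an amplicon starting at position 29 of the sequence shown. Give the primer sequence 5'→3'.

The reverse primer's reverse complement AATTTATGG matches the template at positions 57–65; the product starts at position 29.
The forward primer is identical to the top strand over positions 29–35: CGTTTGT.

5'-CGTTTGT-3'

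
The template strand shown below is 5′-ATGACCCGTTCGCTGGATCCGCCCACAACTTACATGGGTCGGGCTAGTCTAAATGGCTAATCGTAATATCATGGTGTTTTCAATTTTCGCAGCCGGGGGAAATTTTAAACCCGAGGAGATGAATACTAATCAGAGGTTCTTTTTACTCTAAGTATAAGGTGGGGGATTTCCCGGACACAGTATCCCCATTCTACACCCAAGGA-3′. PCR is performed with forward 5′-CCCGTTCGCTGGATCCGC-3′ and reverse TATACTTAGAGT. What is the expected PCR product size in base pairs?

Forward primer CCCGTTCGCTGGATCCGC is found on the top strand at positions 5–22.
Reverse complement of the reverse primer: ACTCTAAGTATA. This occurs on the top strand at positions 145–156.
Amplicon spans positions 5–156: 152 bp.

152 bp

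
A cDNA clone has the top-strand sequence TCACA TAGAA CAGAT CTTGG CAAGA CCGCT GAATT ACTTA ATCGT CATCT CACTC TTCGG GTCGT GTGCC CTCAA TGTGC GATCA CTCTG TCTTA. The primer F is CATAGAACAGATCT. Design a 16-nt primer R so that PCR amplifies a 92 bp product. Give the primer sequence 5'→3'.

5'-TAAGACAGAGTGATCG-3'

The forward primer binds at positions 4–17, so a 92 bp product ends at position 4 + 92 − 1 = 95.
The reverse primer anneals to the top strand over positions 80–95, i.e. to CGATCACTCTGTCTTA.
Its sequence written 5'→3' is the reverse complement: TAAGACAGAGTGATCG.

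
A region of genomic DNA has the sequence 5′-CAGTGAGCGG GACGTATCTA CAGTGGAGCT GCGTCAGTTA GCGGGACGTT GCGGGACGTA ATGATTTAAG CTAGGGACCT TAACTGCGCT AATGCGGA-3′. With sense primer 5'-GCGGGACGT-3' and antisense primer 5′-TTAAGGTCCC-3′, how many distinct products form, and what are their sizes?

The forward primer GCGGGACGT matches the top strand at positions 7–15, 41–49, 51–59.
The reverse primer's reverse complement is GGGACCTTAA, matching at positions 74–83.
Each forward site pairs with the reverse site to give a product ending at position 83: sizes 77, 43, 33 bp.

Three products: 77 bp, 43 bp, 33 bp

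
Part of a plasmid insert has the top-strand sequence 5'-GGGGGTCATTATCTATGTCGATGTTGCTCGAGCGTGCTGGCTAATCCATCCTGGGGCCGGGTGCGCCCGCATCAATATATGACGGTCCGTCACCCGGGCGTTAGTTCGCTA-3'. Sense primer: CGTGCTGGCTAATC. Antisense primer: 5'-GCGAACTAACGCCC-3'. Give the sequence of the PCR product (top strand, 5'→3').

5'-CGTGCTGGCTAATCCATCCTGGGGCCGGGTGCGCCCGCATCAATATATGACGGTCCGTCACCCGGGCGTTAGTTCGC-3'

Scanning the template, CGTGCTGGCTAATC occurs at positions 33–46; this primer anneals to the bottom strand there with its 3' end pointing downstream.
Taking the reverse complement of GCGAACTAACGCCC gives GGGCGTTAGTTCGC, found at positions 96–109 on the template; the primer anneals here to the top strand with its 3' end pointing upstream.
The product is the template from position 33 through 109 (77 bp).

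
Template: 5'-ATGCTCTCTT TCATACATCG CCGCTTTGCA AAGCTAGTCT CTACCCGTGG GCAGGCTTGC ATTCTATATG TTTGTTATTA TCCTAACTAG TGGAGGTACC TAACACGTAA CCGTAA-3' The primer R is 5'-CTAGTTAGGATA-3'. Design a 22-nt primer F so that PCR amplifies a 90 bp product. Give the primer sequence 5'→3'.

5'-ATGCTCTCTTTCATACATCGCC-3'

The reverse primer's reverse complement TATCCTAACTAG matches the template at positions 79–90, so the product ends at position 90.
A 90 bp product then starts at position 90 − 90 + 1 = 1.
The forward primer is identical to the top strand there: ATGCTCTCTTTCATACATCGCC.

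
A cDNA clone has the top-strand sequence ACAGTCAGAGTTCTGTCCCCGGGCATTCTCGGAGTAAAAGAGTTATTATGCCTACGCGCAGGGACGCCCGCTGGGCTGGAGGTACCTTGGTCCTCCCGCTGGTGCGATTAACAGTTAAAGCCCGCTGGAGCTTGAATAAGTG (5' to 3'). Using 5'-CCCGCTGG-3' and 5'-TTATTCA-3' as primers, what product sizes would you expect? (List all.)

The forward primer CCCGCTGG matches the top strand at positions 67–74, 95–102, 121–128.
The reverse primer's reverse complement is TGAATAA, matching at positions 133–139.
Each forward site pairs with the reverse site to give a product ending at position 139: sizes 73, 45, 19 bp.

73 bp, 45 bp, 19 bp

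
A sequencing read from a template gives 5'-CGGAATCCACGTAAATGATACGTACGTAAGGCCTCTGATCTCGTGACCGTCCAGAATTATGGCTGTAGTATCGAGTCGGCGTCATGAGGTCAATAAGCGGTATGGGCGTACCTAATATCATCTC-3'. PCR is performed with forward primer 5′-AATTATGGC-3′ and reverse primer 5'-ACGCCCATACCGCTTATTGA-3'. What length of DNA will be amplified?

55 bp

Forward primer AATTATGGC is found on the top strand at positions 55–63.
The reverse primer's reverse complement is TCAATAAGCGGTATGGGCGT, which matches the template at positions 90–109.
The product runs from position 55 to position 109, so its length is 109 − 55 + 1 = 55 bp.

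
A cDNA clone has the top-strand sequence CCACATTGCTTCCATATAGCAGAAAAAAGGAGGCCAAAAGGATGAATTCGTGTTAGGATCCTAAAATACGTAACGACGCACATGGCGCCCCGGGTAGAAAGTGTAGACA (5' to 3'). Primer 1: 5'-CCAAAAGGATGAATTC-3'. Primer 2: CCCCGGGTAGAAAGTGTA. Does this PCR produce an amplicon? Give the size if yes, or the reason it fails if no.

No product — both primers anneal to the same strand and extend in the same direction.

Primer 1 (CCAAAAGGATGAATTC) matches the top strand at positions 34–49 (3' end points downstream).
Primer 2 (CCCCGGGTAGAAAGTGTA) also matches the top strand directly, at positions 88–105 — its reverse complement TACACTTTCTACCCGGGG is not present.
Both primers anneal to the bottom strand with 3' ends pointing the same way, so neither can prime synthesis back toward the other.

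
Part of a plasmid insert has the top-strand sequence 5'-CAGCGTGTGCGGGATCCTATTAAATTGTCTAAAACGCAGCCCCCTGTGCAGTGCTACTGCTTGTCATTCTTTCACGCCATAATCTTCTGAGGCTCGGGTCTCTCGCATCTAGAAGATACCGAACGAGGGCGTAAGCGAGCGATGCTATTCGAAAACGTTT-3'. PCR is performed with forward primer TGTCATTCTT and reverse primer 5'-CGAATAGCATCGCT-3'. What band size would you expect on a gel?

90 bp

The forward primer matches the template at positions 62–71.
The reverse primer's reverse complement is AGCGATGCTATTCG, which matches the template at positions 138–151.
Amplicon spans positions 62–151: 90 bp.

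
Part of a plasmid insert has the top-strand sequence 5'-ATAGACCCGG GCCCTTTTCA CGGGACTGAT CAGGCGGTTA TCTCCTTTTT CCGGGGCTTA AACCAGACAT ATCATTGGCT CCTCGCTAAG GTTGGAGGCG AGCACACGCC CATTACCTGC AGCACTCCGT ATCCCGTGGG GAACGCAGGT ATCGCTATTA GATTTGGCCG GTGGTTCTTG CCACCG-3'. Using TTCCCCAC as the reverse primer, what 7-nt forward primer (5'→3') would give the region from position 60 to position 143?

The reverse primer's reverse complement GTGGGGAA matches the template at positions 136–143; the product starts at position 60.
The forward primer is identical to the top strand over positions 60–66: AAACCAG.

5'-AAACCAG-3'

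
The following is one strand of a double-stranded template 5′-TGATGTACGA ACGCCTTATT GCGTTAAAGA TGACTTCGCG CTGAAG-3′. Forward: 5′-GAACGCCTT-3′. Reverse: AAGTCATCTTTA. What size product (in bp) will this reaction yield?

The forward primer matches the template at positions 9–17.
Reverse complement of the reverse primer: TAAAGATGACTT. This occurs on the top strand at positions 25–36.
Product length = (reverse-primer end) − (forward-primer start) + 1 = 36 − 9 + 1 = 28 bp.

28 bp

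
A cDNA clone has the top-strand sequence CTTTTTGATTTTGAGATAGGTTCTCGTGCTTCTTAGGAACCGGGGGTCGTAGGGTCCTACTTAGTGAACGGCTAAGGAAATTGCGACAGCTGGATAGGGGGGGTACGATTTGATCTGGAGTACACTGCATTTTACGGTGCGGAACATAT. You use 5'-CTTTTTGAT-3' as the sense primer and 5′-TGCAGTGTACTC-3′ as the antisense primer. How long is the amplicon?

129 bp

Forward primer CTTTTTGAT is found on the top strand at positions 1–9.
Taking the reverse complement of TGCAGTGTACTC gives GAGTACACTGCA, found at positions 118–129 on the template; the primer anneals here to the top strand with its 3' end pointing upstream.
Amplicon spans positions 1–129: 129 bp.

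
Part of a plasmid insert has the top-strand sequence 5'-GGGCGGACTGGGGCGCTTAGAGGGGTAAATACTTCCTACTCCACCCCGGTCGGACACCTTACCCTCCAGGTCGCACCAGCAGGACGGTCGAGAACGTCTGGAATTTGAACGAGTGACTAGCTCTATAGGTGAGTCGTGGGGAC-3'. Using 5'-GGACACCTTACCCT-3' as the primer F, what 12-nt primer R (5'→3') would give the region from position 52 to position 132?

The product's 3' end on the top strand is position 132.
The reverse primer anneals to the top strand over positions 121–132, i.e. to CTCTATAGGTGA.
Its sequence written 5'→3' is the reverse complement: TCACCTATAGAG.

5'-TCACCTATAGAG-3'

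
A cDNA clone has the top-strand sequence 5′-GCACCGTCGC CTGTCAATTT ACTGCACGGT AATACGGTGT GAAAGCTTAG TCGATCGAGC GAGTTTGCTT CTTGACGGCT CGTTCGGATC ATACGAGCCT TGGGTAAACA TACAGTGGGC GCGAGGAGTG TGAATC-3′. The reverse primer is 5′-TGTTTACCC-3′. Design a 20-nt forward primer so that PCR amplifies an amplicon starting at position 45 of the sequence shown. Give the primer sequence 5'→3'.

The reverse primer's reverse complement GGGTAAACA matches the template at positions 102–110; the product starts at position 45.
The forward primer is identical to the top strand over positions 45–64: GCTTAGTCGATCGAGCGAGT.

5'-GCTTAGTCGATCGAGCGAGT-3'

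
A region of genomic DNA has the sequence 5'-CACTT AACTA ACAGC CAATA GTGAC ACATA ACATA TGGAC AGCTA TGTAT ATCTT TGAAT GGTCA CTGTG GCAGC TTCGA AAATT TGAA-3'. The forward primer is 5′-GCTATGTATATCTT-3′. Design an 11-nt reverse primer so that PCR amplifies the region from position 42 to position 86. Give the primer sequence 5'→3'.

5'-AAATTTTCGAA-3'

The product's 3' end on the top strand is position 86.
The reverse primer anneals to the top strand over positions 76–86, i.e. to TTCGAAAATTT.
Its sequence written 5'→3' is the reverse complement: AAATTTTCGAA.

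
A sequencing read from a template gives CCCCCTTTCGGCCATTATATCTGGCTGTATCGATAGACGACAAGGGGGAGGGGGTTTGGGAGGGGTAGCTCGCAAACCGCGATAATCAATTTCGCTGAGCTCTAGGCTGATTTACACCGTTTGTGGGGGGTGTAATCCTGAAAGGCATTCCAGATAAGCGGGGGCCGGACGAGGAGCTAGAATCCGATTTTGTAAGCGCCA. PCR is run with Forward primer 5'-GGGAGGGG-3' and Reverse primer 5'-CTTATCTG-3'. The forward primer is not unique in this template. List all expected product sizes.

113 bp, 101 bp

The forward primer GGGAGGGG matches the top strand at positions 46–53, 58–65.
The reverse primer's reverse complement is CAGATAAG, matching at positions 151–158.
Each forward site pairs with the reverse site to give a product ending at position 158: sizes 113, 101 bp.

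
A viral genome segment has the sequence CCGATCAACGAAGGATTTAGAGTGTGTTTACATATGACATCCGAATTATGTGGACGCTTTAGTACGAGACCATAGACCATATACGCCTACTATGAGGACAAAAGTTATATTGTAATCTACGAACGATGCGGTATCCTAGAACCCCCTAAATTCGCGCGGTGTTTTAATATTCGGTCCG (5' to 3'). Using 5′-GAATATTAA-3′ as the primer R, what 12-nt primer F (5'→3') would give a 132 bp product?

The reverse primer's reverse complement TTAATATTC matches the template at positions 164–172, so the product ends at position 172.
A 132 bp product then starts at position 172 − 132 + 1 = 41.
The forward primer is identical to the top strand there: CCGAATTATGTG.

5'-CCGAATTATGTG-3'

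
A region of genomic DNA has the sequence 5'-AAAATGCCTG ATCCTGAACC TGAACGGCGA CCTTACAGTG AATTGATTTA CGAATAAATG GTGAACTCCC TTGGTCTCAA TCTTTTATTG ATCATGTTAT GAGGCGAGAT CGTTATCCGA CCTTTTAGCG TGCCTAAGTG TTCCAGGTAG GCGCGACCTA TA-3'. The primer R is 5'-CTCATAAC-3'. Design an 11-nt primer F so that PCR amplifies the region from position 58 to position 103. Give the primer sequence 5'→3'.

5'-ATGGTGAACTC-3'

The reverse primer's reverse complement GTTATGAG matches the template at positions 96–103; the product starts at position 58.
The forward primer is identical to the top strand over positions 58–68: ATGGTGAACTC.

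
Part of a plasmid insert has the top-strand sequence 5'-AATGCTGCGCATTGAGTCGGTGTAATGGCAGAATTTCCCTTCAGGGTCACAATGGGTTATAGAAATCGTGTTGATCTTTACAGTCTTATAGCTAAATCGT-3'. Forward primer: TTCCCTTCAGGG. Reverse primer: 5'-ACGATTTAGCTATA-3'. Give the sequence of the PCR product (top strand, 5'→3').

Scanning the template, TTCCCTTCAGGG occurs at positions 35–46; this primer anneals to the bottom strand there with its 3' end pointing downstream.
Taking the reverse complement of ACGATTTAGCTATA gives TATAGCTAAATCGT, found at positions 87–100 on the template; the primer anneals here to the top strand with its 3' end pointing upstream.
The product is the template from position 35 through 100 (66 bp).

5'-TTCCCTTCAGGGTCACAATGGGTTATAGAAATCGTGTTGATCTTTACAGTCTTATAGCTAAATCGT-3'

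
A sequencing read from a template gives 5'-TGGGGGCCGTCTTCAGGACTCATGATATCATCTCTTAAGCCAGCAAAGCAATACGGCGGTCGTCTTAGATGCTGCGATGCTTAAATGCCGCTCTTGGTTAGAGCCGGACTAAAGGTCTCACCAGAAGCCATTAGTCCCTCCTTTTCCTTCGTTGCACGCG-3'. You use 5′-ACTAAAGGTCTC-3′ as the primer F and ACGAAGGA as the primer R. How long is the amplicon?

45 bp

Scanning the template, ACTAAAGGTCTC occurs at positions 108–119; this primer anneals to the bottom strand there with its 3' end pointing downstream.
The reverse primer's reverse complement is TCCTTCGT, which matches the template at positions 145–152.
Product length = (reverse-primer end) − (forward-primer start) + 1 = 152 − 108 + 1 = 45 bp.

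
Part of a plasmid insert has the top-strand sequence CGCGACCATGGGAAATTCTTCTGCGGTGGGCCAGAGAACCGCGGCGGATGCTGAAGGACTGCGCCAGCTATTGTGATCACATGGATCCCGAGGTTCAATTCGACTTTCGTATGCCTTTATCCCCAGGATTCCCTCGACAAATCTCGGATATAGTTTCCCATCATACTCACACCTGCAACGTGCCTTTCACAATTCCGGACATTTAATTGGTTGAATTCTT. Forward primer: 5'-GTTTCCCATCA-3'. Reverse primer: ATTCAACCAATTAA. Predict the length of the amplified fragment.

The forward primer matches the template at positions 153–163.
Taking the reverse complement of ATTCAACCAATTAA gives TTAATTGGTTGAAT, found at positions 203–216 on the template; the primer anneals here to the top strand with its 3' end pointing upstream.
Amplicon spans positions 153–216: 64 bp.

64 bp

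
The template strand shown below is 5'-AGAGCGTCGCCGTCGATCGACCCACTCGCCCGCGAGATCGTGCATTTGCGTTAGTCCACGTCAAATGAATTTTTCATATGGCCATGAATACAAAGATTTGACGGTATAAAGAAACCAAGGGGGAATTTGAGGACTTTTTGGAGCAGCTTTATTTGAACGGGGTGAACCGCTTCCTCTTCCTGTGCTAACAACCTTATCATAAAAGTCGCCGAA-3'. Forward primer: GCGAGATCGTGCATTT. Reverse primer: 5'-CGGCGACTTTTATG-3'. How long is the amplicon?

180 bp

Scanning the template, GCGAGATCGTGCATTT occurs at positions 32–47; this primer anneals to the bottom strand there with its 3' end pointing downstream.
Taking the reverse complement of CGGCGACTTTTATG gives CATAAAAGTCGCCG, found at positions 198–211 on the template; the primer anneals here to the top strand with its 3' end pointing upstream.
Amplicon spans positions 32–211: 180 bp.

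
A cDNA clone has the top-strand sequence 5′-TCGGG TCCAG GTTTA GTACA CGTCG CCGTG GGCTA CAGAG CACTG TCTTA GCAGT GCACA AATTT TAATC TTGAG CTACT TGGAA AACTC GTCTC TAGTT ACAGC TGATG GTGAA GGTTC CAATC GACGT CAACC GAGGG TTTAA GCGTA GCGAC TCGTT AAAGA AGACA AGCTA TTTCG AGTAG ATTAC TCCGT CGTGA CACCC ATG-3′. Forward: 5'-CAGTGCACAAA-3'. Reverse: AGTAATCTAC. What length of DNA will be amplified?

Forward primer CAGTGCACAAA is found on the top strand at positions 52–62.
Taking the reverse complement of AGTAATCTAC gives GTAGATTACT, found at positions 182–191 on the template; the primer anneals here to the top strand with its 3' end pointing upstream.
The product runs from position 52 to position 191, so its length is 191 − 52 + 1 = 140 bp.

140 bp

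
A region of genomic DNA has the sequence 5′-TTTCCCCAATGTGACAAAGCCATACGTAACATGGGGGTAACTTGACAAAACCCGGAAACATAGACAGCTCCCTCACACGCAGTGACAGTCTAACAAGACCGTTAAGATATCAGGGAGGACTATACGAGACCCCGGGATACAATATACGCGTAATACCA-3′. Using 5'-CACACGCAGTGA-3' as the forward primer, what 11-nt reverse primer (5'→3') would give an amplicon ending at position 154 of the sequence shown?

The forward primer binds at positions 74–85; the product's 3' end on the top strand is position 154.
The reverse primer anneals to the top strand over positions 144–154, i.e. to ATACGCGTAAT.
Its sequence written 5'→3' is the reverse complement: ATTACGCGTAT.

5'-ATTACGCGTAT-3'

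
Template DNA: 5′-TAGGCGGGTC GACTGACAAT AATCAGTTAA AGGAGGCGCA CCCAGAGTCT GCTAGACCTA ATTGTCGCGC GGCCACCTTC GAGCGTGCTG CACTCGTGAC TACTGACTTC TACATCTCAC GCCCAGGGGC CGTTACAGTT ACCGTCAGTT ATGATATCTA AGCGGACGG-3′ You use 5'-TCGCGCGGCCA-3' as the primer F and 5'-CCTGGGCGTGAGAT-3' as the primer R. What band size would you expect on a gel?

63 bp

Scanning the template, TCGCGCGGCCA occurs at positions 65–75; this primer anneals to the bottom strand there with its 3' end pointing downstream.
Reverse complement of the reverse primer: ATCTCACGCCCAGG. This occurs on the top strand at positions 114–127.
Product length = (reverse-primer end) − (forward-primer start) + 1 = 127 − 65 + 1 = 63 bp.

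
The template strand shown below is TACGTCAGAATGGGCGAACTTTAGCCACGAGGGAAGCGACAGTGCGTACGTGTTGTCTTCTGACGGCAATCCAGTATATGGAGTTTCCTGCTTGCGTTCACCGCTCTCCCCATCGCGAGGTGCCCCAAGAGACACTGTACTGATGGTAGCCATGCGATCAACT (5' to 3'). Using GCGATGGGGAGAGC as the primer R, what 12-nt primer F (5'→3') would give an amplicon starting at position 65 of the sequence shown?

5'-GGCAATCCAGTA-3'

The reverse primer's reverse complement GCTCTCCCCATCGC matches the template at positions 103–116; the product starts at position 65.
The forward primer is identical to the top strand over positions 65–76: GGCAATCCAGTA.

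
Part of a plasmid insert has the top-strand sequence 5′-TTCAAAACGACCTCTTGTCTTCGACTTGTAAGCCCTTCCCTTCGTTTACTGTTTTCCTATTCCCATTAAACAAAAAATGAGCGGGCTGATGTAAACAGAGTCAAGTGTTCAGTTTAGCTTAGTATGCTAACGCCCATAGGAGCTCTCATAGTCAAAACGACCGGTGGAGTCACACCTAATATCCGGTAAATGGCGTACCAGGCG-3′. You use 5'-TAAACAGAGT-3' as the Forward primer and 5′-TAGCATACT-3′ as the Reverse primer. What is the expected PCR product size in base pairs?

38 bp

Forward primer TAAACAGAGT is found on the top strand at positions 92–101.
Reverse complement of the reverse primer: AGTATGCTA. This occurs on the top strand at positions 121–129.
The product runs from position 92 to position 129, so its length is 129 − 92 + 1 = 38 bp.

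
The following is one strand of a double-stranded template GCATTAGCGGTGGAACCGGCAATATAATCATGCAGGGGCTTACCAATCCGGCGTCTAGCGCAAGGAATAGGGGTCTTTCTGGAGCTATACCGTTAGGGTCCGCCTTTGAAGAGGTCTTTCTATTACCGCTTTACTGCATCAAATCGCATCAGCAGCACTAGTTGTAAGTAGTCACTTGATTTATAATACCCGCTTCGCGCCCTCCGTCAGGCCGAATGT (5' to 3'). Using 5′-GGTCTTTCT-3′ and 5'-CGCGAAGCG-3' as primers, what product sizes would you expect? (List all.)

128 bp, 87 bp

The forward primer GGTCTTTCT matches the top strand at positions 72–80, 113–121.
The reverse primer's reverse complement is CGCTTCGCG, matching at positions 191–199.
Each forward site pairs with the reverse site to give a product ending at position 199: sizes 128, 87 bp.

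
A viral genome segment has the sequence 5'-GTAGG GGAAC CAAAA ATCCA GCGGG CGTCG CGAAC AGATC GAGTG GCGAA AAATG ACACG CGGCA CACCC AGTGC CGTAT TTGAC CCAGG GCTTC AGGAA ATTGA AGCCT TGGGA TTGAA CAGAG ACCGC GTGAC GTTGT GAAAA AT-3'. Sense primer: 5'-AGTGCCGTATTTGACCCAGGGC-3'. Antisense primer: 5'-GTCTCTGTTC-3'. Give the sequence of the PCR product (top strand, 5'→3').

5'-AGTGCCGTATTTGACCCAGGGCTTCAGGAAATTGAAGCCTTGGGATTGAACAGAGAC-3'

Scanning the template, AGTGCCGTATTTGACCCAGGGC occurs at positions 71–92; this primer anneals to the bottom strand there with its 3' end pointing downstream.
Reverse complement of the reverse primer: GAACAGAGAC. This occurs on the top strand at positions 118–127.
The product is the template from position 71 through 127 (57 bp).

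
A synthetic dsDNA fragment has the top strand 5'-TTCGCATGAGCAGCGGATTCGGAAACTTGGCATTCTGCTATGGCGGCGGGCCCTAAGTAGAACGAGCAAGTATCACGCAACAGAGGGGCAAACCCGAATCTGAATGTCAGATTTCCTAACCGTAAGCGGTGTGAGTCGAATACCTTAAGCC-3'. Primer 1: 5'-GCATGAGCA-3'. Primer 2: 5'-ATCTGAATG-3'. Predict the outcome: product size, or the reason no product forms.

No product — both primers anneal to the same strand and extend in the same direction.

Primer 1 (GCATGAGCA) matches the top strand at positions 4–12 (3' end points downstream).
Primer 2 (ATCTGAATG) also matches the top strand directly, at positions 98–106 — its reverse complement CATTCAGAT is not present.
Both primers anneal to the bottom strand with 3' ends pointing the same way, so neither can prime synthesis back toward the other.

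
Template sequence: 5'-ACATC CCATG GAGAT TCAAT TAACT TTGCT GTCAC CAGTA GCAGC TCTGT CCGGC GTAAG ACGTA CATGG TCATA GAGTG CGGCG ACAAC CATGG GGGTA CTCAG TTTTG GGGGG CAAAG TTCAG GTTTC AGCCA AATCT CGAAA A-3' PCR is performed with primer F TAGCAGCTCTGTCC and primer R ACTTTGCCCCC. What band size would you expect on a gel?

83 bp

Scanning the template, TAGCAGCTCTGTCC occurs at positions 39–52; this primer anneals to the bottom strand there with its 3' end pointing downstream.
The reverse primer's reverse complement is GGGGGCAAAGT, which matches the template at positions 111–121.
Amplicon spans positions 39–121: 83 bp.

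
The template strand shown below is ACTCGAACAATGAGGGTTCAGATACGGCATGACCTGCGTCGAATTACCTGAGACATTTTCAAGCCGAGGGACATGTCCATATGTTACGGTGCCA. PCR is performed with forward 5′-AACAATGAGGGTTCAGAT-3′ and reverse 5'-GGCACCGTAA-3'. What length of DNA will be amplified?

The forward primer matches the template at positions 6–23.
Reverse complement of the reverse primer: TTACGGTGCC. This occurs on the top strand at positions 84–93.
Amplicon spans positions 6–93: 88 bp.

88 bp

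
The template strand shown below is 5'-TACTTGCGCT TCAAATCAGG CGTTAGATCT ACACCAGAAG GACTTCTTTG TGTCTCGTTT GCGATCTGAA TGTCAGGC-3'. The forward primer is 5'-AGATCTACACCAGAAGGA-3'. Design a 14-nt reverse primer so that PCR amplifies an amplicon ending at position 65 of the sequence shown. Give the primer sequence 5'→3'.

The forward primer binds at positions 25–42; the product's 3' end on the top strand is position 65.
The reverse primer anneals to the top strand over positions 52–65, i.e. to GTCTCGTTTGCGAT.
Its sequence written 5'→3' is the reverse complement: ATCGCAAACGAGAC.

5'-ATCGCAAACGAGAC-3'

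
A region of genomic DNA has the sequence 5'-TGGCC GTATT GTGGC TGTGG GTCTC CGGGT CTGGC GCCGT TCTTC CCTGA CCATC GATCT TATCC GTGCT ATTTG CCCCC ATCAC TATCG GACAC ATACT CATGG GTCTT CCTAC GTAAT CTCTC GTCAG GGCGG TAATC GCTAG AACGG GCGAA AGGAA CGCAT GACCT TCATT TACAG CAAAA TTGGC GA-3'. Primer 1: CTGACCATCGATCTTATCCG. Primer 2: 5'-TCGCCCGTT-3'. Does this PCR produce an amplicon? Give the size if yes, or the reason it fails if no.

Yes — a 108 bp product.

Primer 1 (CTGACCATCGATCTTATCCG) matches the top strand at positions 47–66; it acts as a forward primer.
Primer 2's reverse complement is AACGGGCGA, matching the top strand at positions 146–154; it acts as a reverse primer.
The 3' ends face each other across positions 47–154, giving a 108 bp product.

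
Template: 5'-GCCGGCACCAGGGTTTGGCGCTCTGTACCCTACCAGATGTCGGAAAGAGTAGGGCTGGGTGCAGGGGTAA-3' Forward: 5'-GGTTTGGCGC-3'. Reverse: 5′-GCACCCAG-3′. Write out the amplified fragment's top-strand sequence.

The forward primer matches the template at positions 12–21.
Reverse complement of the reverse primer: CTGGGTGC. This occurs on the top strand at positions 55–62.
The product is the template from position 12 through 62 (51 bp).

5'-GGTTTGGCGCTCTGTACCCTACCAGATGTCGGAAAGAGTAGGGCTGGGTGC-3'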